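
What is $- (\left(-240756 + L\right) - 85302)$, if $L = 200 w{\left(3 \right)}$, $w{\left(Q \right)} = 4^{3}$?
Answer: $313258$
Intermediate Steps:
$w{\left(Q \right)} = 64$
$L = 12800$ ($L = 200 \cdot 64 = 12800$)
$- (\left(-240756 + L\right) - 85302) = - (\left(-240756 + 12800\right) - 85302) = - (-227956 - 85302) = \left(-1\right) \left(-313258\right) = 313258$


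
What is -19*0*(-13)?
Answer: 0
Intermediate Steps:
-19*0*(-13) = 0*(-13) = 0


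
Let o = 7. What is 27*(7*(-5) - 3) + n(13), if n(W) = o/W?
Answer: -13331/13 ≈ -1025.5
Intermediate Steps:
n(W) = 7/W
27*(7*(-5) - 3) + n(13) = 27*(7*(-5) - 3) + 7/13 = 27*(-35 - 3) + 7*(1/13) = 27*(-38) + 7/13 = -1026 + 7/13 = -13331/13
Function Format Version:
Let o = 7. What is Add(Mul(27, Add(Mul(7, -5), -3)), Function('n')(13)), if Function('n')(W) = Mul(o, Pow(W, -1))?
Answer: Rational(-13331, 13) ≈ -1025.5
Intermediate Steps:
Function('n')(W) = Mul(7, Pow(W, -1))
Add(Mul(27, Add(Mul(7, -5), -3)), Function('n')(13)) = Add(Mul(27, Add(Mul(7, -5), -3)), Mul(7, Pow(13, -1))) = Add(Mul(27, Add(-35, -3)), Mul(7, Rational(1, 13))) = Add(Mul(27, -38), Rational(7, 13)) = Add(-1026, Rational(7, 13)) = Rational(-13331, 13)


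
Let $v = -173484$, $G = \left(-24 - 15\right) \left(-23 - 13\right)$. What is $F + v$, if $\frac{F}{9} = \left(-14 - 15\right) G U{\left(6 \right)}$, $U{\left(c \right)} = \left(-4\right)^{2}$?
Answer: $-6036588$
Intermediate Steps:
$U{\left(c \right)} = 16$
$G = 1404$ ($G = \left(-39\right) \left(-36\right) = 1404$)
$F = -5863104$ ($F = 9 \left(-14 - 15\right) 1404 \cdot 16 = 9 \left(-29\right) 1404 \cdot 16 = 9 \left(\left(-40716\right) 16\right) = 9 \left(-651456\right) = -5863104$)
$F + v = -5863104 - 173484 = -6036588$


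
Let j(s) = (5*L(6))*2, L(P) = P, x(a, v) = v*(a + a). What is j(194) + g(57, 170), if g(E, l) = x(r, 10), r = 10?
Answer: 260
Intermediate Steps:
x(a, v) = 2*a*v (x(a, v) = v*(2*a) = 2*a*v)
j(s) = 60 (j(s) = (5*6)*2 = 30*2 = 60)
g(E, l) = 200 (g(E, l) = 2*10*10 = 200)
j(194) + g(57, 170) = 60 + 200 = 260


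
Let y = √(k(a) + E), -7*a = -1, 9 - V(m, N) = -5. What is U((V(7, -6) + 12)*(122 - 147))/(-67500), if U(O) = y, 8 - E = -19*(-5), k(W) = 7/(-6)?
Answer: -23*I*√6/405000 ≈ -0.00013911*I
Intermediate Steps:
V(m, N) = 14 (V(m, N) = 9 - 1*(-5) = 9 + 5 = 14)
a = ⅐ (a = -⅐*(-1) = ⅐ ≈ 0.14286)
k(W) = -7/6 (k(W) = 7*(-⅙) = -7/6)
E = -87 (E = 8 - (-19)*(-5) = 8 - 1*95 = 8 - 95 = -87)
y = 23*I*√6/6 (y = √(-7/6 - 87) = √(-529/6) = 23*I*√6/6 ≈ 9.3897*I)
U(O) = 23*I*√6/6
U((V(7, -6) + 12)*(122 - 147))/(-67500) = (23*I*√6/6)/(-67500) = (23*I*√6/6)*(-1/67500) = -23*I*√6/405000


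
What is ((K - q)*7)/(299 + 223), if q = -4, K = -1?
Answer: 7/174 ≈ 0.040230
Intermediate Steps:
((K - q)*7)/(299 + 223) = ((-1 - 1*(-4))*7)/(299 + 223) = ((-1 + 4)*7)/522 = (3*7)*(1/522) = 21*(1/522) = 7/174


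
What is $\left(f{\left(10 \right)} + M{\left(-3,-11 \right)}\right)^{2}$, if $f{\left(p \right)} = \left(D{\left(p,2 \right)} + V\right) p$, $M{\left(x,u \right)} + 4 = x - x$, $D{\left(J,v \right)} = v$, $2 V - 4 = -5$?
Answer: $121$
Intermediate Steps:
$V = - \frac{1}{2}$ ($V = 2 + \frac{1}{2} \left(-5\right) = 2 - \frac{5}{2} = - \frac{1}{2} \approx -0.5$)
$M{\left(x,u \right)} = -4$ ($M{\left(x,u \right)} = -4 + \left(x - x\right) = -4 + 0 = -4$)
$f{\left(p \right)} = \frac{3 p}{2}$ ($f{\left(p \right)} = \left(2 - \frac{1}{2}\right) p = \frac{3 p}{2}$)
$\left(f{\left(10 \right)} + M{\left(-3,-11 \right)}\right)^{2} = \left(\frac{3}{2} \cdot 10 - 4\right)^{2} = \left(15 - 4\right)^{2} = 11^{2} = 121$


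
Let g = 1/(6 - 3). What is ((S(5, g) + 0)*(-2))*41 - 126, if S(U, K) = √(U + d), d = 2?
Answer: -126 - 82*√7 ≈ -342.95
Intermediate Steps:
g = ⅓ (g = 1/3 = ⅓ ≈ 0.33333)
S(U, K) = √(2 + U) (S(U, K) = √(U + 2) = √(2 + U))
((S(5, g) + 0)*(-2))*41 - 126 = ((√(2 + 5) + 0)*(-2))*41 - 126 = ((√7 + 0)*(-2))*41 - 126 = (√7*(-2))*41 - 126 = -2*√7*41 - 126 = -82*√7 - 126 = -126 - 82*√7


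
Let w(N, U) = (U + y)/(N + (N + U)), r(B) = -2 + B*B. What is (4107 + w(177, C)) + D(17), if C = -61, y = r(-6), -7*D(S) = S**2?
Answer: 8338591/2051 ≈ 4065.6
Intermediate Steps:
D(S) = -S**2/7
r(B) = -2 + B**2
y = 34 (y = -2 + (-6)**2 = -2 + 36 = 34)
w(N, U) = (34 + U)/(U + 2*N) (w(N, U) = (U + 34)/(N + (N + U)) = (34 + U)/(U + 2*N))
(4107 + w(177, C)) + D(17) = (4107 + (34 - 61)/(-61 + 2*177)) - 1/7*17**2 = (4107 - 27/(-61 + 354)) - 1/7*289 = (4107 - 27/293) - 289/7 = 1203324/293 - 289/7 = 8338591/2051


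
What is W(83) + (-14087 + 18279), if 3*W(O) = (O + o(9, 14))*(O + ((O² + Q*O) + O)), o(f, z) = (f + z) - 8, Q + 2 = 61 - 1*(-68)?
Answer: 1736984/3 ≈ 5.7900e+5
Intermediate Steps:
Q = 127 (Q = -2 + (61 - 1*(-68)) = -2 + (61 + 68) = -2 + 129 = 127)
o(f, z) = -8 + f + z
W(O) = (15 + O)*(O² + 129*O)/3 (W(O) = ((O + (-8 + 9 + 14))*(O + ((O² + 127*O) + O)))/3 = ((O + 15)*(O + (O² + 128*O)))/3 = ((15 + O)*(O² + 129*O))/3 = (15 + O)*(O² + 129*O)/3)
W(83) + (-14087 + 18279) = (⅓)*83*(1935 + 83² + 144*83) + (-14087 + 18279) = (⅓)*83*(1935 + 6889 + 11952) + 4192 = (⅓)*83*20776 + 4192 = 1724408/3 + 4192 = 1736984/3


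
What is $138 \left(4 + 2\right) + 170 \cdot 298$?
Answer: $51488$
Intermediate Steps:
$138 \left(4 + 2\right) + 170 \cdot 298 = 138 \cdot 6 + 50660 = 828 + 50660 = 51488$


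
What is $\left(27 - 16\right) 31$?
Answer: $341$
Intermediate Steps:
$\left(27 - 16\right) 31 = 11 \cdot 31 = 341$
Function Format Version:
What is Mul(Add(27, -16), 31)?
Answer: 341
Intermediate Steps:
Mul(Add(27, -16), 31) = Mul(11, 31) = 341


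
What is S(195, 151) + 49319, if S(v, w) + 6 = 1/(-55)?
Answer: 2712214/55 ≈ 49313.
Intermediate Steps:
S(v, w) = -331/55 (S(v, w) = -6 + 1/(-55) = -6 - 1/55 = -331/55)
S(195, 151) + 49319 = -331/55 + 49319 = 2712214/55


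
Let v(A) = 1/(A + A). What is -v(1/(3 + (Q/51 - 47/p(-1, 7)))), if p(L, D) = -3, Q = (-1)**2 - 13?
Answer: -470/51 ≈ -9.2157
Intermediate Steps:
Q = -12 (Q = 1 - 13 = -12)
v(A) = 1/(2*A)
-v(1/(3 + (Q/51 - 47/p(-1, 7)))) = -1/(2*(1/(3 + (-12/51 - 47/(-3))))) = -1/(2*(1/(3 + (-12*1/51 - 47*(-1/3))))) = -1/(2*(1/(3 + (-4/17 + 47/3)))) = -1/(2*(1/(3 + 787/51))) = -1/(2*(1/(940/51))) = -1/(2*51/940) = -940/(2*51) = -1*470/51 = -470/51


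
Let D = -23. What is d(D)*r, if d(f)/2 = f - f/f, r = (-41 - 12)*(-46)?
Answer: -117024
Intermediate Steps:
r = 2438 (r = -53*(-46) = 2438)
d(f) = -2 + 2*f (d(f) = 2*(f - f/f) = 2*(f - 1*1) = 2*(f - 1) = 2*(-1 + f) = -2 + 2*f)
d(D)*r = (-2 + 2*(-23))*2438 = (-2 - 46)*2438 = -48*2438 = -117024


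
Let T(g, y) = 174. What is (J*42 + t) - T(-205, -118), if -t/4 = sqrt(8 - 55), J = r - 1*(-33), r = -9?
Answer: 834 - 4*I*sqrt(47) ≈ 834.0 - 27.423*I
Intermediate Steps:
J = 24 (J = -9 - 1*(-33) = -9 + 33 = 24)
t = -4*I*sqrt(47) (t = -4*sqrt(8 - 55) = -4*I*sqrt(47) ≈ -27.423*I)
(J*42 + t) - T(-205, -118) = (24*42 - 4*I*sqrt(47)) - 1*174 = (1008 - 4*I*sqrt(47)) - 174 = 834 - 4*I*sqrt(47)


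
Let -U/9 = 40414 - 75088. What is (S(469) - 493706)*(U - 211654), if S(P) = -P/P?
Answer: -49574107284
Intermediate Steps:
S(P) = -1 (S(P) = -1*1 = -1)
U = 312066 (U = -9*(40414 - 75088) = -9*(-34674) = 312066)
(S(469) - 493706)*(U - 211654) = (-1 - 493706)*(312066 - 211654) = -493707*100412 = -49574107284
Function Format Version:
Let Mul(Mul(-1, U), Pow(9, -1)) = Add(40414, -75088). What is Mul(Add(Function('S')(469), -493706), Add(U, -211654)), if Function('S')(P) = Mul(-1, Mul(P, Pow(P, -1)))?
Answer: -49574107284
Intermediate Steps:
Function('S')(P) = -1 (Function('S')(P) = Mul(-1, 1) = -1)
U = 312066 (U = Mul(-9, Add(40414, -75088)) = Mul(-9, -34674) = 312066)
Mul(Add(Function('S')(469), -493706), Add(U, -211654)) = Mul(Add(-1, -493706), Add(312066, -211654)) = Mul(-493707, 100412) = -49574107284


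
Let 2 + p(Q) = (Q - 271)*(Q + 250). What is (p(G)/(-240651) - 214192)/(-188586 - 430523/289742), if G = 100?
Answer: 2986976884428376/2629916687416617 ≈ 1.1358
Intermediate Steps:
p(Q) = -2 + (-271 + Q)*(250 + Q) (p(Q) = -2 + (Q - 271)*(Q + 250) = -2 + (-271 + Q)*(250 + Q))
(p(G)/(-240651) - 214192)/(-188586 - 430523/289742) = ((-67752 + 100² - 21*100)/(-240651) - 214192)/(-188586 - 430523/289742) = ((-67752 + 10000 - 2100)*(-1/240651) - 214192)/(-188586 - 430523*1/289742) = (-59852*(-1/240651) - 214192)/(-188586 - 430523/289742) = (59852/240651 - 214192)/(-54641715335/289742) = -51545459140/240651*(-289742/54641715335) = 2986976884428376/2629916687416617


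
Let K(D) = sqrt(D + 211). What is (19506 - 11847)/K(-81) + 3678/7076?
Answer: 1839/3538 + 7659*sqrt(130)/130 ≈ 672.26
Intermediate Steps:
K(D) = sqrt(211 + D)
(19506 - 11847)/K(-81) + 3678/7076 = (19506 - 11847)/(sqrt(211 - 81)) + 3678/7076 = 7659/(sqrt(130)) + 3678*(1/7076) = 7659*(sqrt(130)/130) + 1839/3538 = 7659*sqrt(130)/130 + 1839/3538 = 1839/3538 + 7659*sqrt(130)/130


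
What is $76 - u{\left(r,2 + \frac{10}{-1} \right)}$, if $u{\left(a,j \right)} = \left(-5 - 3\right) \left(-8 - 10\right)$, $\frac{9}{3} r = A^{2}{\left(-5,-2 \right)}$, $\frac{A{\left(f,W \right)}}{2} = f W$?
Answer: $-68$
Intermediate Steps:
$A{\left(f,W \right)} = 2 W f$ ($A{\left(f,W \right)} = 2 f W = 2 W f$)
$r = \frac{400}{3}$ ($r = \frac{\left(2 \left(-2\right) \left(-5\right)\right)^{2}}{3} = \frac{20^{2}}{3} = \frac{1}{3} \cdot 400 = \frac{400}{3} \approx 133.33$)
$u{\left(a,j \right)} = 144$ ($u{\left(a,j \right)} = \left(-8\right) \left(-18\right) = 144$)
$76 - u{\left(r,2 + \frac{10}{-1} \right)} = 76 - 144 = -68$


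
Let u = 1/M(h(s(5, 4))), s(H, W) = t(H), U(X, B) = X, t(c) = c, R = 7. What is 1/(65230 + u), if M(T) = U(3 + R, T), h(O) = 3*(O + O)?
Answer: 10/652301 ≈ 1.5330e-5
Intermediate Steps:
s(H, W) = H
h(O) = 6*O (h(O) = 3*(2*O) = 6*O)
M(T) = 10 (M(T) = 3 + 7 = 10)
u = ⅒ (u = 1/10 = ⅒ ≈ 0.10000)
1/(65230 + u) = 1/(65230 + ⅒) = 1/(652301/10) = 10/652301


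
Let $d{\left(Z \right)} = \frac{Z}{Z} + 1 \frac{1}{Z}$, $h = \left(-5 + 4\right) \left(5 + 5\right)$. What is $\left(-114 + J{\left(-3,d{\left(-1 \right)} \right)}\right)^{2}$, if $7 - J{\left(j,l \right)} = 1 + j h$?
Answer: $19044$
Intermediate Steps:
$h = -10$ ($h = \left(-1\right) 10 = -10$)
$d{\left(Z \right)} = 1 + \frac{1}{Z}$
$J{\left(j,l \right)} = 6 + 10 j$ ($J{\left(j,l \right)} = 7 - \left(1 + j \left(-10\right)\right) = 7 - \left(1 - 10 j\right) = 7 + \left(-1 + 10 j\right) = 6 + 10 j$)
$\left(-114 + J{\left(-3,d{\left(-1 \right)} \right)}\right)^{2} = \left(-114 + \left(6 + 10 \left(-3\right)\right)\right)^{2} = \left(-114 + \left(6 - 30\right)\right)^{2} = \left(-114 - 24\right)^{2} = \left(-138\right)^{2} = 19044$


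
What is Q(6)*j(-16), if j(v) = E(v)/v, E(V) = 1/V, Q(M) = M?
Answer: 3/128 ≈ 0.023438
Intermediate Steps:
j(v) = v⁻² (j(v) = 1/(v*v) = v⁻²)
Q(6)*j(-16) = 6/(-16)² = 6*(1/256) = 3/128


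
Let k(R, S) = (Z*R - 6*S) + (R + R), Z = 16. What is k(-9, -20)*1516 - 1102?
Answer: -64774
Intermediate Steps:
k(R, S) = -6*S + 18*R (k(R, S) = (16*R - 6*S) + (R + R) = (-6*S + 16*R) + 2*R = -6*S + 18*R)
k(-9, -20)*1516 - 1102 = (-6*(-20) + 18*(-9))*1516 - 1102 = (120 - 162)*1516 - 1102 = -42*1516 - 1102 = -63672 - 1102 = -64774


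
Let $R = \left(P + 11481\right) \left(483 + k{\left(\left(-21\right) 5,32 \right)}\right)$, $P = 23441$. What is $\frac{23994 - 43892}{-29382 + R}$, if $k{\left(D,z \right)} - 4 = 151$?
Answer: $- \frac{9949}{11125427} \approx -0.00089426$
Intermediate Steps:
$k{\left(D,z \right)} = 155$ ($k{\left(D,z \right)} = 4 + 151 = 155$)
$R = 22280236$ ($R = \left(23441 + 11481\right) \left(483 + 155\right) = 34922 \cdot 638 = 22280236$)
$\frac{23994 - 43892}{-29382 + R} = \frac{23994 - 43892}{-29382 + 22280236} = - \frac{19898}{22250854} = \left(-19898\right) \frac{1}{22250854} = - \frac{9949}{11125427}$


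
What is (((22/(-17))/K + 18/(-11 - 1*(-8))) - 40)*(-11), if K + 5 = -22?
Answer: 232012/459 ≈ 505.47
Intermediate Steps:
K = -27 (K = -5 - 22 = -27)
(((22/(-17))/K + 18/(-11 - 1*(-8))) - 40)*(-11) = (((22/(-17))/(-27) + 18/(-11 - 1*(-8))) - 40)*(-11) = (((22*(-1/17))*(-1/27) + 18/(-11 + 8)) - 40)*(-11) = ((-22/17*(-1/27) + 18/(-3)) - 40)*(-11) = ((22/459 + 18*(-⅓)) - 40)*(-11) = ((22/459 - 6) - 40)*(-11) = (-2732/459 - 40)*(-11) = -21092/459*(-11) = 232012/459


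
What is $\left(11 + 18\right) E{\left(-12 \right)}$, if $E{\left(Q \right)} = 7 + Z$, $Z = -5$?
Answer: $58$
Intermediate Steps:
$E{\left(Q \right)} = 2$ ($E{\left(Q \right)} = 7 - 5 = 2$)
$\left(11 + 18\right) E{\left(-12 \right)} = \left(11 + 18\right) 2 = 29 \cdot 2 = 58$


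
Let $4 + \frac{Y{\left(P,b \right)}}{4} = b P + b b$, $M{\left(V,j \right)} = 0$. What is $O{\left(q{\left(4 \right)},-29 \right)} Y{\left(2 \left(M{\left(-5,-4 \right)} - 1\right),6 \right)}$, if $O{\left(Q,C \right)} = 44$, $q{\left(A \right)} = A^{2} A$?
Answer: $3520$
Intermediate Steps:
$q{\left(A \right)} = A^{3}$
$Y{\left(P,b \right)} = -16 + 4 b^{2} + 4 P b$ ($Y{\left(P,b \right)} = -16 + 4 \left(b P + b b\right) = -16 + 4 \left(P b + b^{2}\right) = -16 + 4 \left(b^{2} + P b\right) = -16 + \left(4 b^{2} + 4 P b\right) = -16 + 4 b^{2} + 4 P b$)
$O{\left(q{\left(4 \right)},-29 \right)} Y{\left(2 \left(M{\left(-5,-4 \right)} - 1\right),6 \right)} = 44 \left(-16 + 4 \cdot 6^{2} + 4 \cdot 2 \left(0 - 1\right) 6\right) = 44 \left(-16 + 4 \cdot 36 + 4 \cdot 2 \left(-1\right) 6\right) = 44 \left(-16 + 144 + 4 \left(-2\right) 6\right) = 44 \left(-16 + 144 - 48\right) = 44 \cdot 80 = 3520$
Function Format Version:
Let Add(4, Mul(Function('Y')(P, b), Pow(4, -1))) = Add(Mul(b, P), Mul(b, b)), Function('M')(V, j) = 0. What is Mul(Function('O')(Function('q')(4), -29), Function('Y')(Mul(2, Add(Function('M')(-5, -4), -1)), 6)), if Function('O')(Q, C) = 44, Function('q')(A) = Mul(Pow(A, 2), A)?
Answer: 3520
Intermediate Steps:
Function('q')(A) = Pow(A, 3)
Function('Y')(P, b) = Add(-16, Mul(4, Pow(b, 2)), Mul(4, P, b)) (Function('Y')(P, b) = Add(-16, Mul(4, Add(Mul(b, P), Mul(b, b)))) = Add(-16, Mul(4, Add(Mul(P, b), Pow(b, 2)))) = Add(-16, Mul(4, Add(Pow(b, 2), Mul(P, b)))) = Add(-16, Add(Mul(4, Pow(b, 2)), Mul(4, P, b))) = Add(-16, Mul(4, Pow(b, 2)), Mul(4, P, b)))
Mul(Function('O')(Function('q')(4), -29), Function('Y')(Mul(2, Add(Function('M')(-5, -4), -1)), 6)) = Mul(44, Add(-16, Mul(4, Pow(6, 2)), Mul(4, Mul(2, Add(0, -1)), 6))) = Mul(44, Add(-16, Mul(4, 36), Mul(4, Mul(2, -1), 6))) = Mul(44, Add(-16, 144, Mul(4, -2, 6))) = Mul(44, Add(-16, 144, -48)) = Mul(44, 80) = 3520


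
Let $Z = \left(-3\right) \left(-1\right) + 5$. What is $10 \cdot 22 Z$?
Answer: $1760$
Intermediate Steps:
$Z = 8$ ($Z = 3 + 5 = 8$)
$10 \cdot 22 Z = 10 \cdot 22 \cdot 8 = 220 \cdot 8 = 1760$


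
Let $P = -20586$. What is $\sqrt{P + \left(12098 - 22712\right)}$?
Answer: $20 i \sqrt{78} \approx 176.64 i$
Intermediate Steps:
$\sqrt{P + \left(12098 - 22712\right)} = \sqrt{-20586 + \left(12098 - 22712\right)} = \sqrt{-20586 - 10614} = \sqrt{-31200} = 20 i \sqrt{78}$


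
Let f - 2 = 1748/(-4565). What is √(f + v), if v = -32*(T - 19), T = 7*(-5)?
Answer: √36043879630/4565 ≈ 41.589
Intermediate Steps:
T = -35
v = 1728 (v = -32*(-35 - 19) = -32*(-54) = 1728)
f = 7382/4565 (f = 2 + 1748/(-4565) = 2 + 1748*(-1/4565) = 2 - 1748/4565 = 7382/4565 ≈ 1.6171)
√(f + v) = √(7382/4565 + 1728) = √(7895702/4565) = √36043879630/4565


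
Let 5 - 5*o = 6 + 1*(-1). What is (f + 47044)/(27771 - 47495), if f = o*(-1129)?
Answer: -11761/4931 ≈ -2.3851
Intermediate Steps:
o = 0 (o = 1 - (6 + 1*(-1))/5 = 1 - (6 - 1)/5 = 1 - ⅕*5 = 1 - 1 = 0)
f = 0 (f = 0*(-1129) = 0)
(f + 47044)/(27771 - 47495) = (0 + 47044)/(27771 - 47495) = 47044/(-19724) = 47044*(-1/19724) = -11761/4931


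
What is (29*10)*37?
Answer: 10730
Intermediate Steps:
(29*10)*37 = 290*37 = 10730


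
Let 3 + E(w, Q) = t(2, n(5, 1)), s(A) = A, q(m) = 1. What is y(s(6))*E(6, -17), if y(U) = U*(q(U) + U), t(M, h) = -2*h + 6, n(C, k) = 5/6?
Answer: 56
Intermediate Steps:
n(C, k) = ⅚ (n(C, k) = 5*(⅙) = ⅚)
t(M, h) = 6 - 2*h
E(w, Q) = 4/3 (E(w, Q) = -3 + (6 - 2*⅚) = -3 + (6 - 5/3) = -3 + 13/3 = 4/3)
y(U) = U*(1 + U)
y(s(6))*E(6, -17) = (6*(1 + 6))*(4/3) = (6*7)*(4/3) = 42*(4/3) = 56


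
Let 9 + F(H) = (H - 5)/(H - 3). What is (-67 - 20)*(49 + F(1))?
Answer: -3654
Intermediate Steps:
F(H) = -9 + (-5 + H)/(-3 + H) (F(H) = -9 + (H - 5)/(H - 3) = -9 + (-5 + H)/(-3 + H))
(-67 - 20)*(49 + F(1)) = (-67 - 20)*(49 + 2*(11 - 4*1)/(-3 + 1)) = -87*(49 + 2*(11 - 4)/(-2)) = -87*(49 + 2*(-½)*7) = -87*(49 - 7) = -87*42 = -3654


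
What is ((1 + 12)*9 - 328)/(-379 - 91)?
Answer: 211/470 ≈ 0.44894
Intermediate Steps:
((1 + 12)*9 - 328)/(-379 - 91) = (13*9 - 328)/(-470) = (117 - 328)*(-1/470) = -211*(-1/470) = 211/470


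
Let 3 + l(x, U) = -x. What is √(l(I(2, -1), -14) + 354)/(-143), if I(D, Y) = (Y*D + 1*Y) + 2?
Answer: -4*√22/143 ≈ -0.13120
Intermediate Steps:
I(D, Y) = 2 + Y + D*Y (I(D, Y) = (D*Y + Y) + 2 = (Y + D*Y) + 2 = 2 + Y + D*Y)
l(x, U) = -3 - x
√(l(I(2, -1), -14) + 354)/(-143) = √((-3 - (2 - 1 + 2*(-1))) + 354)/(-143) = √((-3 - (2 - 1 - 2)) + 354)*(-1/143) = √((-3 - 1*(-1)) + 354)*(-1/143) = √((-3 + 1) + 354)*(-1/143) = √(-2 + 354)*(-1/143) = √352*(-1/143) = (4*√22)*(-1/143) = -4*√22/143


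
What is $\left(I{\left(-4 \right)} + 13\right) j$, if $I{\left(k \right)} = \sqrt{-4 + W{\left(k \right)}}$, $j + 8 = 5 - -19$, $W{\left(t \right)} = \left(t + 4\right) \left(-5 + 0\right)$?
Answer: $208 + 32 i \approx 208.0 + 32.0 i$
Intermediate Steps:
$W{\left(t \right)} = -20 - 5 t$ ($W{\left(t \right)} = \left(4 + t\right) \left(-5\right) = -20 - 5 t$)
$j = 16$ ($j = -8 + \left(5 - -19\right) = -8 + \left(5 + 19\right) = -8 + 24 = 16$)
$I{\left(k \right)} = \sqrt{-24 - 5 k}$ ($I{\left(k \right)} = \sqrt{-4 - \left(20 + 5 k\right)} = \sqrt{-24 - 5 k}$)
$\left(I{\left(-4 \right)} + 13\right) j = \left(\sqrt{-24 - -20} + 13\right) 16 = \left(\sqrt{-24 + 20} + 13\right) 16 = \left(\sqrt{-4} + 13\right) 16 = \left(2 i + 13\right) 16 = \left(13 + 2 i\right) 16 = 208 + 32 i$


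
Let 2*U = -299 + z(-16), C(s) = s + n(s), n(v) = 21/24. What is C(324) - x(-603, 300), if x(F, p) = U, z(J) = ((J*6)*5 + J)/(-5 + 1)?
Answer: 3299/8 ≈ 412.38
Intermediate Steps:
z(J) = -31*J/4 (z(J) = ((6*J)*5 + J)/(-4) = (30*J + J)*(-1/4) = (31*J)*(-1/4) = -31*J/4)
n(v) = 7/8 (n(v) = 21*(1/24) = 7/8)
C(s) = 7/8 + s (C(s) = s + 7/8 = 7/8 + s)
U = -175/2 (U = (-299 - 31/4*(-16))/2 = (-299 + 124)/2 = (1/2)*(-175) = -175/2 ≈ -87.500)
x(F, p) = -175/2
C(324) - x(-603, 300) = (7/8 + 324) - 1*(-175/2) = 2599/8 + 175/2 = 3299/8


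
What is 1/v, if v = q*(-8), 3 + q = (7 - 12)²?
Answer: -1/176 ≈ -0.0056818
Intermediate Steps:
q = 22 (q = -3 + (7 - 12)² = -3 + (-5)² = -3 + 25 = 22)
v = -176 (v = 22*(-8) = -176)
1/v = 1/(-176) = -1/176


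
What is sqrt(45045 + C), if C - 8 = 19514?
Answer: sqrt(64567) ≈ 254.10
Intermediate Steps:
C = 19522 (C = 8 + 19514 = 19522)
sqrt(45045 + C) = sqrt(45045 + 19522) = sqrt(64567)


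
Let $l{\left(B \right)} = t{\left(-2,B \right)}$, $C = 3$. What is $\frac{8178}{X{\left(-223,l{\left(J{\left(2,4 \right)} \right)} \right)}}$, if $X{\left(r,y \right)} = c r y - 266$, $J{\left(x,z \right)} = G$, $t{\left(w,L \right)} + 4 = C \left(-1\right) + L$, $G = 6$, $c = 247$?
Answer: $\frac{8178}{54815} \approx 0.14919$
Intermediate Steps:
$t{\left(w,L \right)} = -7 + L$ ($t{\left(w,L \right)} = -4 + \left(3 \left(-1\right) + L\right) = -4 + \left(-3 + L\right) = -7 + L$)
$J{\left(x,z \right)} = 6$
$l{\left(B \right)} = -7 + B$
$X{\left(r,y \right)} = -266 + 247 r y$ ($X{\left(r,y \right)} = 247 r y - 266 = -266 + 247 r y$)
$\frac{8178}{X{\left(-223,l{\left(J{\left(2,4 \right)} \right)} \right)}} = \frac{8178}{-266 + 247 \left(-223\right) \left(-7 + 6\right)} = \frac{8178}{-266 + 247 \left(-223\right) \left(-1\right)} = \frac{8178}{-266 + 55081} = \frac{8178}{54815}$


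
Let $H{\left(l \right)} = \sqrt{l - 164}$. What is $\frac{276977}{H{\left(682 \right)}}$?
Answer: $\frac{276977 \sqrt{518}}{518} \approx 12170.0$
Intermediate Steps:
$H{\left(l \right)} = \sqrt{-164 + l}$
$\frac{276977}{H{\left(682 \right)}} = \frac{276977}{\sqrt{-164 + 682}} = \frac{276977}{\sqrt{518}} = 276977 \frac{\sqrt{518}}{518} = \frac{276977 \sqrt{518}}{518}$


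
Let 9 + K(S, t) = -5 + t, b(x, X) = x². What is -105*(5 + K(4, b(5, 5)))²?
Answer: -26880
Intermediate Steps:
K(S, t) = -14 + t (K(S, t) = -9 + (-5 + t) = -14 + t)
-105*(5 + K(4, b(5, 5)))² = -105*(5 + (-14 + 5²))² = -105*(5 + (-14 + 25))² = -105*(5 + 11)² = -105*16² = -105*256 = -26880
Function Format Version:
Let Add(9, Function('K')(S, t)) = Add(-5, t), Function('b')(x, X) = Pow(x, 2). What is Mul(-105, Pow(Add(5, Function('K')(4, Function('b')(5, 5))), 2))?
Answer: -26880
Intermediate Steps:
Function('K')(S, t) = Add(-14, t) (Function('K')(S, t) = Add(-9, Add(-5, t)) = Add(-14, t))
Mul(-105, Pow(Add(5, Function('K')(4, Function('b')(5, 5))), 2)) = Mul(-105, Pow(Add(5, Add(-14, Pow(5, 2))), 2)) = Mul(-105, Pow(Add(5, Add(-14, 25)), 2)) = Mul(-105, Pow(Add(5, 11), 2)) = Mul(-105, Pow(16, 2)) = Mul(-105, 256) = -26880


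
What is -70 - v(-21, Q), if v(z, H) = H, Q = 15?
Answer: -85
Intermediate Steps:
-70 - v(-21, Q) = -70 - 1*15 = -70 - 15 = -85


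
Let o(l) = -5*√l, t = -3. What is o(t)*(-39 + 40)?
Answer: -5*I*√3 ≈ -8.6602*I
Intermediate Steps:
o(t)*(-39 + 40) = (-5*I*√3)*(-39 + 40) = -5*I*√3*1 = -5*I*√3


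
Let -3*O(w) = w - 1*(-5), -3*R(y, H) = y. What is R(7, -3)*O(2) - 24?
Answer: -167/9 ≈ -18.556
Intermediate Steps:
R(y, H) = -y/3
O(w) = -5/3 - w/3 (O(w) = -(w - 1*(-5))/3 = -(w + 5)/3 = -(5 + w)/3 = -5/3 - w/3)
R(7, -3)*O(2) - 24 = (-⅓*7)*(-5/3 - ⅓*2) - 24 = -7*(-5/3 - ⅔)/3 - 24 = -7/3*(-7/3) - 24 = 49/9 - 24 = -167/9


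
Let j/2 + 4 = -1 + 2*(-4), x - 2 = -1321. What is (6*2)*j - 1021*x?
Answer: 1346387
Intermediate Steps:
x = -1319 (x = 2 - 1321 = -1319)
j = -26 (j = -8 + 2*(-1 + 2*(-4)) = -8 + 2*(-1 - 8) = -8 + 2*(-9) = -8 - 18 = -26)
(6*2)*j - 1021*x = (6*2)*(-26) - 1021*(-1319) = 12*(-26) + 1346699 = -312 + 1346699 = 1346387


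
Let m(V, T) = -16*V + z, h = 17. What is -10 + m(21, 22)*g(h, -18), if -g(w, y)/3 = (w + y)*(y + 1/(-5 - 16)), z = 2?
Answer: 126516/7 ≈ 18074.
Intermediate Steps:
g(w, y) = -3*(-1/21 + y)*(w + y) (g(w, y) = -3*(w + y)*(y + 1/(-5 - 16)) = -3*(w + y)*(y + 1/(-21)) = -3*(w + y)*(y - 1/21) = -3*(w + y)*(-1/21 + y) = -3*(-1/21 + y)*(w + y))
m(V, T) = 2 - 16*V (m(V, T) = -16*V + 2 = 2 - 16*V)
-10 + m(21, 22)*g(h, -18) = -10 + (2 - 16*21)*(-3*(-18)² + (⅐)*17 + (⅐)*(-18) - 3*17*(-18)) = -10 + (2 - 336)*(-3*324 + 17/7 - 18/7 + 918) = -10 - 334*(-972 + 17/7 - 18/7 + 918) = -10 - 334*(-379/7) = -10 + 126586/7 = 126516/7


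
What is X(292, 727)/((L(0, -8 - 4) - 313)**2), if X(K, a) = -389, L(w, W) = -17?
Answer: -389/108900 ≈ -0.0035721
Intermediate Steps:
X(292, 727)/((L(0, -8 - 4) - 313)**2) = -389/(-17 - 313)**2 = -389/((-330)**2) = -389/108900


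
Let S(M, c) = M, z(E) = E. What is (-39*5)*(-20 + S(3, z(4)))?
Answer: 3315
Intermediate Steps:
(-39*5)*(-20 + S(3, z(4))) = (-39*5)*(-20 + 3) = -195*(-17) = 3315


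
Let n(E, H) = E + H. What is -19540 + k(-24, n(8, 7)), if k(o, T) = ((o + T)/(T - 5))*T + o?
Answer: -39155/2 ≈ -19578.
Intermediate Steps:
k(o, T) = o + T*(T + o)/(-5 + T) (k(o, T) = ((T + o)/(-5 + T))*T + o = T*(T + o)/(-5 + T) + o = o + T*(T + o)/(-5 + T))
-19540 + k(-24, n(8, 7)) = -19540 + ((8 + 7)² - 5*(-24) + 2*(8 + 7)*(-24))/(-5 + (8 + 7)) = -19540 + (15² + 120 + 2*15*(-24))/(-5 + 15) = -19540 + (225 + 120 - 720)/10 = -19540 + (⅒)*(-375) = -19540 - 75/2 = -39155/2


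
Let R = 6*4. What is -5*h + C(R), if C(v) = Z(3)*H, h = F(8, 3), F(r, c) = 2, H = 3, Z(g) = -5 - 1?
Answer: -28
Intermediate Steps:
Z(g) = -6
R = 24
h = 2
C(v) = -18 (C(v) = -6*3 = -18)
-5*h + C(R) = -5*2 - 18 = -10 - 18 = -28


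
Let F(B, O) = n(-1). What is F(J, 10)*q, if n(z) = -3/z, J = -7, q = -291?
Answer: -873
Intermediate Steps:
F(B, O) = 3 (F(B, O) = -3/(-1) = -3*(-1) = 3)
F(J, 10)*q = 3*(-291) = -873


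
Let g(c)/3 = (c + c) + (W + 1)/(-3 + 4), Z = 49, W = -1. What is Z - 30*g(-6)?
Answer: 1129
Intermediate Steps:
g(c) = 6*c (g(c) = 3*((c + c) + (-1 + 1)/(-3 + 4)) = 3*(2*c + 0/1) = 3*(2*c + 0*1) = 3*(2*c + 0) = 3*(2*c) = 6*c)
Z - 30*g(-6) = 49 - 180*(-6) = 49 - 30*(-36) = 49 + 1080 = 1129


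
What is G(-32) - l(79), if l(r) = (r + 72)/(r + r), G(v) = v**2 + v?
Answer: 156585/158 ≈ 991.04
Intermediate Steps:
G(v) = v + v**2
l(r) = (72 + r)/(2*r) (l(r) = (72 + r)/((2*r)) = (72 + r)*(1/(2*r)) = (72 + r)/(2*r))
G(-32) - l(79) = -32*(1 - 32) - (72 + 79)/(2*79) = -32*(-31) - 151/(2*79) = 992 - 1*151/158 = 992 - 151/158 = 156585/158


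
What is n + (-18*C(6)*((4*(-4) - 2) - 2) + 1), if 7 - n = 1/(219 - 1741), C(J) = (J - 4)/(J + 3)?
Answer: 133937/1522 ≈ 88.001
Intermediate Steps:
C(J) = (-4 + J)/(3 + J)
n = 10655/1522 (n = 7 - 1/(219 - 1741) = 7 - 1/(-1522) = 7 - 1*(-1/1522) = 7 + 1/1522 = 10655/1522 ≈ 7.0007)
n + (-18*C(6)*((4*(-4) - 2) - 2) + 1) = 10655/1522 + (-18*(-4 + 6)/(3 + 6)*((4*(-4) - 2) - 2) + 1) = 10655/1522 + (-18*2/9*((-16 - 2) - 2) + 1) = 10655/1522 + (-18*(⅑)*2*(-18 - 2) + 1) = 10655/1522 + (-4*(-20) + 1) = 10655/1522 + (-18*(-40/9) + 1) = 10655/1522 + (80 + 1) = 10655/1522 + 81 = 133937/1522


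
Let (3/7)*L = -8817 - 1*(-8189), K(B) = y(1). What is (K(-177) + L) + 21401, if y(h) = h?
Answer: 59810/3 ≈ 19937.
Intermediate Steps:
K(B) = 1
L = -4396/3 (L = 7*(-8817 - 1*(-8189))/3 = 7*(-8817 + 8189)/3 = (7/3)*(-628) = -4396/3 ≈ -1465.3)
(K(-177) + L) + 21401 = (1 - 4396/3) + 21401 = -4393/3 + 21401 = 59810/3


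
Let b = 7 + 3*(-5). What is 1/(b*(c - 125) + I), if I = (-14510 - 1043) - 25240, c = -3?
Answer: -1/39769 ≈ -2.5145e-5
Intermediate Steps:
b = -8 (b = 7 - 15 = -8)
I = -40793 (I = -15553 - 25240 = -40793)
1/(b*(c - 125) + I) = 1/(-8*(-3 - 125) - 40793) = 1/(-8*(-128) - 40793) = 1/(1024 - 40793) = 1/(-39769) = -1/39769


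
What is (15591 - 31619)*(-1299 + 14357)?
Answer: -209293624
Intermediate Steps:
(15591 - 31619)*(-1299 + 14357) = -16028*13058 = -209293624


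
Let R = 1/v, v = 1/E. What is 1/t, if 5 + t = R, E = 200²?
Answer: 1/39995 ≈ 2.5003e-5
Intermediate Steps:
E = 40000
v = 1/40000 ≈ 2.5000e-5
R = 40000 (R = 1/(1/40000) = 40000)
t = 39995 (t = -5 + 40000 = 39995)
1/t = 1/39995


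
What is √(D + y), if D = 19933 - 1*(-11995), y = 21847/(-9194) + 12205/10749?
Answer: √311817124108633974510/98826306 ≈ 178.68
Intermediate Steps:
y = -122620633/98826306 (y = 21847*(-1/9194) + 12205*(1/10749) = -21847/9194 + 12205/10749 = -122620633/98826306 ≈ -1.2408)
D = 31928 (D = 19933 + 11995 = 31928)
√(D + y) = √(31928 - 122620633/98826306) = √(3155203677335/98826306) = √311817124108633974510/98826306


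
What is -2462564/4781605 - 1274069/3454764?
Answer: -470957166311/532881187620 ≈ -0.88379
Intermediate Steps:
-2462564/4781605 - 1274069/3454764 = -2462564*1/4781605 - 1274069*1/3454764 = -2462564/4781605 - 41099/111444 = -470957166311/532881187620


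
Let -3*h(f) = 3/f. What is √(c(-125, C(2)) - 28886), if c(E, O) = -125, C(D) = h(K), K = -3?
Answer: I*√29011 ≈ 170.33*I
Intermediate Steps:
h(f) = -1/f
C(D) = ⅓ (C(D) = -1/(-3) = -1*(-⅓) = ⅓)
√(c(-125, C(2)) - 28886) = √(-125 - 28886) = √(-29011) = I*√29011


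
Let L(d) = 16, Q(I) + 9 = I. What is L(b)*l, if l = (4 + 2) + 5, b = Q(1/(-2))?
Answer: 176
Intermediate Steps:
Q(I) = -9 + I
b = -19/2 (b = -9 + 1/(-2) = -9 - ½ = -19/2 ≈ -9.5000)
l = 11 (l = 6 + 5 = 11)
L(b)*l = 16*11 = 176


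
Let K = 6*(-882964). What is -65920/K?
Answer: 8240/662223 ≈ 0.012443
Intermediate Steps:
K = -5297784
-65920/K = -65920/(-5297784) = -65920*(-1/5297784) = 8240/662223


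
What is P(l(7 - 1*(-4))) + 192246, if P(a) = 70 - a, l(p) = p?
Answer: 192305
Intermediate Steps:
P(l(7 - 1*(-4))) + 192246 = (70 - (7 - 1*(-4))) + 192246 = (70 - (7 + 4)) + 192246 = (70 - 1*11) + 192246 = (70 - 11) + 192246 = 59 + 192246 = 192305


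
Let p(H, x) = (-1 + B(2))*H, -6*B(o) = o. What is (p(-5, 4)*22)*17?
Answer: 7480/3 ≈ 2493.3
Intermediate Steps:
B(o) = -o/6
p(H, x) = -4*H/3 (p(H, x) = (-1 - 1/6*2)*H = (-1 - 1/3)*H = -4*H/3)
(p(-5, 4)*22)*17 = (-4/3*(-5)*22)*17 = ((20/3)*22)*17 = (440/3)*17 = 7480/3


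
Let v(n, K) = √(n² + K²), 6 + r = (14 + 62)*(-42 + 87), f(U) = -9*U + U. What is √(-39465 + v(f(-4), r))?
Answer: √(-39465 + 2*√2914105) ≈ 189.87*I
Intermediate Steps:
f(U) = -8*U
r = 3414 (r = -6 + (14 + 62)*(-42 + 87) = -6 + 76*45 = -6 + 3420 = 3414)
v(n, K) = √(K² + n²)
√(-39465 + v(f(-4), r)) = √(-39465 + √(3414² + (-8*(-4))²)) = √(-39465 + √(11655396 + 32²)) = √(-39465 + √(11655396 + 1024)) = √(-39465 + √11656420) = √(-39465 + 2*√2914105)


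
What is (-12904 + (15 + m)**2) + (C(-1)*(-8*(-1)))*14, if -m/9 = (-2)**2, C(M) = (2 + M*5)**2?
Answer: -11455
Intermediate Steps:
C(M) = (2 + 5*M)**2
m = -36 (m = -9*(-2)**2 = -9*4 = -36)
(-12904 + (15 + m)**2) + (C(-1)*(-8*(-1)))*14 = (-12904 + (15 - 36)**2) + ((2 + 5*(-1))**2*(-8*(-1)))*14 = (-12904 + (-21)**2) + ((2 - 5)**2*8)*14 = (-12904 + 441) + ((-3)**2*8)*14 = -12463 + (9*8)*14 = -12463 + 72*14 = -12463 + 1008 = -11455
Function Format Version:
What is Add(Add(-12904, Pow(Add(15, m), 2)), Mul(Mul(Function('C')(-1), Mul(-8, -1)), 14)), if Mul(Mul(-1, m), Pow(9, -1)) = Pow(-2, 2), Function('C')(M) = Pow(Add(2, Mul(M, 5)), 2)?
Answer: -11455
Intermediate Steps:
Function('C')(M) = Pow(Add(2, Mul(5, M)), 2)
m = -36 (m = Mul(-9, Pow(-2, 2)) = Mul(-9, 4) = -36)
Add(Add(-12904, Pow(Add(15, m), 2)), Mul(Mul(Function('C')(-1), Mul(-8, -1)), 14)) = Add(Add(-12904, Pow(Add(15, -36), 2)), Mul(Mul(Pow(Add(2, Mul(5, -1)), 2), Mul(-8, -1)), 14)) = Add(Add(-12904, Pow(-21, 2)), Mul(Mul(Pow(Add(2, -5), 2), 8), 14)) = Add(Add(-12904, 441), Mul(Mul(Pow(-3, 2), 8), 14)) = Add(-12463, Mul(Mul(9, 8), 14)) = Add(-12463, Mul(72, 14)) = Add(-12463, 1008) = -11455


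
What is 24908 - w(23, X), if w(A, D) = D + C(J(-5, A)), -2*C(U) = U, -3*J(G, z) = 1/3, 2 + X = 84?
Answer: 446867/18 ≈ 24826.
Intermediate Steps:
X = 82 (X = -2 + 84 = 82)
J(G, z) = -1/9 (J(G, z) = -1/3/3 = -1/3*1/3 = -1/9)
C(U) = -U/2
w(A, D) = 1/18 + D (w(A, D) = D - 1/2*(-1/9) = D + 1/18 = 1/18 + D)
24908 - w(23, X) = 24908 - (1/18 + 82) = 24908 - 1*1477/18 = 24908 - 1477/18 = 446867/18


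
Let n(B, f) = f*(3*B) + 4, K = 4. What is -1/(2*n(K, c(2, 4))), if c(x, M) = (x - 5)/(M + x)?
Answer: ¼ ≈ 0.25000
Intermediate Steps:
c(x, M) = (-5 + x)/(M + x)
n(B, f) = 4 + 3*B*f (n(B, f) = 3*B*f + 4 = 4 + 3*B*f)
-1/(2*n(K, c(2, 4))) = -1/(2*(4 + 3*4*((-5 + 2)/(4 + 2)))) = -1/(2*(4 + 3*4*(-3/6))) = -1/(2*(4 + 3*4*((⅙)*(-3)))) = -1/(2*(4 + 3*4*(-½))) = -1/(2*(4 - 6)) = -1/(2*(-2)) = -1/(-4) = -1*(-¼) = ¼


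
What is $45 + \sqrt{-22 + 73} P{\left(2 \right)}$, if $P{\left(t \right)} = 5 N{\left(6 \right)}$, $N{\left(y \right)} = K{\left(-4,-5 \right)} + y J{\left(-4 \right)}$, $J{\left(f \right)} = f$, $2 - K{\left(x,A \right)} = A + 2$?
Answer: $45 - 95 \sqrt{51} \approx -633.44$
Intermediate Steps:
$K{\left(x,A \right)} = - A$ ($K{\left(x,A \right)} = 2 - \left(A + 2\right) = 2 - \left(2 + A\right) = - A$)
$N{\left(y \right)} = 5 - 4 y$ ($N{\left(y \right)} = \left(-1\right) \left(-5\right) + y \left(-4\right) = 5 - 4 y$)
$P{\left(t \right)} = -95$ ($P{\left(t \right)} = 5 \left(5 - 24\right) = 5 \left(-19\right) = -95$)
$45 + \sqrt{-22 + 73} P{\left(2 \right)} = 45 + \sqrt{-22 + 73} \left(-95\right) = 45 + \sqrt{51} \left(-95\right) = 45 - 95 \sqrt{51}$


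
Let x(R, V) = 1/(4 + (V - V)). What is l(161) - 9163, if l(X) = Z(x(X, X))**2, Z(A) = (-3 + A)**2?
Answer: -2331087/256 ≈ -9105.8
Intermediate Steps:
x(R, V) = 1/4 (x(R, V) = 1/(4 + 0) = 1/4)
l(X) = 14641/256 (l(X) = ((-3 + 1/4)**2)**2 = ((-11/4)**2)**2 = (121/16)**2 = 14641/256)
l(161) - 9163 = 14641/256 - 9163 = -2331087/256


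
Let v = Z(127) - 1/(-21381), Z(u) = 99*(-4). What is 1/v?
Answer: -21381/8466875 ≈ -0.0025253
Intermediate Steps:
Z(u) = -396
v = -8466875/21381 (v = -396 - 1/(-21381) = -396 - 1*(-1/21381) = -396 + 1/21381 = -8466875/21381 ≈ -396.00)
1/v = 1/(-8466875/21381) = -21381/8466875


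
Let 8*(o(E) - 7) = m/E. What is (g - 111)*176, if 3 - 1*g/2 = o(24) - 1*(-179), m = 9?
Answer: -167937/2 ≈ -83969.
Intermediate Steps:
o(E) = 7 + 9/(8*E) (o(E) = 7 + (9/E)/8 = 7 + 9/(8*E))
g = -11715/32 (g = 6 - 2*((7 + (9/8)/24) - 1*(-179)) = 6 - 2*((7 + (9/8)*(1/24)) + 179) = 6 - 2*((7 + 3/64) + 179) = 6 - 2*(451/64 + 179) = 6 - 2*11907/64 = 6 - 11907/32 = -11715/32 ≈ -366.09)
(g - 111)*176 = (-11715/32 - 111)*176 = -15267/32*176 = -167937/2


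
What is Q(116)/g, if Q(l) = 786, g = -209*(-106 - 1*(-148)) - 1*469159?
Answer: -786/477937 ≈ -0.0016446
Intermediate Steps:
g = -477937 (g = -209*(-106 + 148) - 469159 = -209*42 - 469159 = -8778 - 469159 = -477937)
Q(116)/g = 786/(-477937) = 786*(-1/477937) = -786/477937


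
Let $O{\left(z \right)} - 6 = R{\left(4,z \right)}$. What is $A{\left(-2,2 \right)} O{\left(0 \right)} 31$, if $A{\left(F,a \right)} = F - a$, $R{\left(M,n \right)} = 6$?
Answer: $-1488$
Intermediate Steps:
$O{\left(z \right)} = 12$ ($O{\left(z \right)} = 6 + 6 = 12$)
$A{\left(-2,2 \right)} O{\left(0 \right)} 31 = \left(-2 - 2\right) 12 \cdot 31 = \left(-4\right) 12 \cdot 31 = \left(-48\right) 31 = -1488$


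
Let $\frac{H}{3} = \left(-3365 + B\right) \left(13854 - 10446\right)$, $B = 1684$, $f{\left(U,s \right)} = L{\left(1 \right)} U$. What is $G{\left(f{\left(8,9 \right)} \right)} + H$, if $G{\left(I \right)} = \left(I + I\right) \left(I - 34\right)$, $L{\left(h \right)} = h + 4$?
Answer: $-17186064$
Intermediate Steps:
$L{\left(h \right)} = 4 + h$
$f{\left(U,s \right)} = 5 U$ ($f{\left(U,s \right)} = \left(4 + 1\right) U = 5 U$)
$G{\left(I \right)} = 2 I \left(-34 + I\right)$
$H = -17186544$ ($H = 3 \left(-3365 + 1684\right) \left(13854 - 10446\right) = 3 \left(\left(-1681\right) 3408\right) = 3 \left(-5728848\right) = -17186544$)
$G{\left(f{\left(8,9 \right)} \right)} + H = 2 \cdot 5 \cdot 8 \left(-34 + 5 \cdot 8\right) - 17186544 = 2 \cdot 40 \left(-34 + 40\right) - 17186544 = 2 \cdot 40 \cdot 6 - 17186544 = 480 - 17186544 = -17186064$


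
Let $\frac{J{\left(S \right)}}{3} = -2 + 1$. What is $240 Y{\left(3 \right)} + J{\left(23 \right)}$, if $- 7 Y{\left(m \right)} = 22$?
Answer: $- \frac{5301}{7} \approx -757.29$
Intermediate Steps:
$J{\left(S \right)} = -3$ ($J{\left(S \right)} = 3 \left(-2 + 1\right) = 3 \left(-1\right) = -3$)
$Y{\left(m \right)} = - \frac{22}{7}$ ($Y{\left(m \right)} = \left(- \frac{1}{7}\right) 22 = - \frac{22}{7}$)
$240 Y{\left(3 \right)} + J{\left(23 \right)} = 240 \left(- \frac{22}{7}\right) - 3 = - \frac{5280}{7} - 3 = - \frac{5301}{7}$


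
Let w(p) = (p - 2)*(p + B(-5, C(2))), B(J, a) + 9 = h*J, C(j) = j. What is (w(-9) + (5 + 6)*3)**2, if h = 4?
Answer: 203401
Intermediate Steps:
B(J, a) = -9 + 4*J
w(p) = (-29 + p)*(-2 + p) (w(p) = (p - 2)*(p + (-9 + 4*(-5))) = (-2 + p)*(p + (-9 - 20)) = (-2 + p)*(p - 29) = (-2 + p)*(-29 + p) = (-29 + p)*(-2 + p))
(w(-9) + (5 + 6)*3)**2 = ((58 + (-9)**2 - 31*(-9)) + (5 + 6)*3)**2 = ((58 + 81 + 279) + 11*3)**2 = (418 + 33)**2 = 451**2 = 203401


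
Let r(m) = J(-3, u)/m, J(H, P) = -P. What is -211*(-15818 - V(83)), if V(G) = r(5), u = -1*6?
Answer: 16689256/5 ≈ 3.3379e+6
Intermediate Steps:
u = -6
r(m) = 6/m (r(m) = (-1*(-6))/m = 6/m)
V(G) = 6/5
-211*(-15818 - V(83)) = -211*(-15818 - 1*6/5) = -211*(-15818 - 6/5) = -211*(-79096/5) = 16689256/5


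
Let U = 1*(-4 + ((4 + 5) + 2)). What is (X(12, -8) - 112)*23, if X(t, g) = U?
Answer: -2415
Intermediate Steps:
U = 7 (U = 1*(-4 + (9 + 2)) = 1*(-4 + 11) = 1*7 = 7)
X(t, g) = 7
(X(12, -8) - 112)*23 = (7 - 112)*23 = -105*23 = -2415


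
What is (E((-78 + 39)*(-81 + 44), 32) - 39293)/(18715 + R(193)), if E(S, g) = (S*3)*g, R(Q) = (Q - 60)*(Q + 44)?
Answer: 99235/50236 ≈ 1.9754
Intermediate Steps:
R(Q) = (-60 + Q)*(44 + Q)
E(S, g) = 3*S*g (E(S, g) = (3*S)*g = 3*S*g)
(E((-78 + 39)*(-81 + 44), 32) - 39293)/(18715 + R(193)) = (3*((-78 + 39)*(-81 + 44))*32 - 39293)/(18715 + (-2640 + 193² - 16*193)) = (3*(-39*(-37))*32 - 39293)/(18715 + (-2640 + 37249 - 3088)) = (3*1443*32 - 39293)/(18715 + 31521) = (138528 - 39293)/50236 = 99235*(1/50236) = 99235/50236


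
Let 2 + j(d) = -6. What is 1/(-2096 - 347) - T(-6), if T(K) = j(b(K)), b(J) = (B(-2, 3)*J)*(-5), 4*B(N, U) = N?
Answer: 19543/2443 ≈ 7.9996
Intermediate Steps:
B(N, U) = N/4
b(J) = 5*J/2 (b(J) = (((¼)*(-2))*J)*(-5) = -J/2*(-5) = 5*J/2)
j(d) = -8 (j(d) = -2 - 6 = -8)
T(K) = -8
1/(-2096 - 347) - T(-6) = 1/(-2096 - 347) - 1*(-8) = 1/(-2443) + 8 = -1/2443 + 8 = 19543/2443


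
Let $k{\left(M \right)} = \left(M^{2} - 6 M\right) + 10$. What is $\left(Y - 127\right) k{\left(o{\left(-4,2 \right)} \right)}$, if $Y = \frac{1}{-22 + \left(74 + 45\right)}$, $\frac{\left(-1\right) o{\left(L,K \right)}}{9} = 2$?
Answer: $- \frac{5444556}{97} \approx -56129.0$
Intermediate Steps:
$o{\left(L,K \right)} = -18$ ($o{\left(L,K \right)} = \left(-9\right) 2 = -18$)
$k{\left(M \right)} = 10 + M^{2} - 6 M$
$Y = \frac{1}{97}$ ($Y = \frac{1}{-22 + 119} = \frac{1}{97} \approx 0.010309$)
$\left(Y - 127\right) k{\left(o{\left(-4,2 \right)} \right)} = \left(\frac{1}{97} - 127\right) \left(10 + \left(-18\right)^{2} - -108\right) = - \frac{12318 \left(10 + 324 + 108\right)}{97} = \left(- \frac{12318}{97}\right) 442 = - \frac{5444556}{97}$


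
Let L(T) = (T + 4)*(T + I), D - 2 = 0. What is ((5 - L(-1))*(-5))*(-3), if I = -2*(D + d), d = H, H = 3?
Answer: 570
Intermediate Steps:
D = 2 (D = 2 + 0 = 2)
d = 3
I = -10 (I = -2*(2 + 3) = -2*5 = -10)
L(T) = (-10 + T)*(4 + T) (L(T) = (T + 4)*(T - 10) = (4 + T)*(-10 + T) = (-10 + T)*(4 + T))
((5 - L(-1))*(-5))*(-3) = ((5 - (-40 + (-1)² - 6*(-1)))*(-5))*(-3) = ((5 - (-40 + 1 + 6))*(-5))*(-3) = ((5 - 1*(-33))*(-5))*(-3) = ((5 + 33)*(-5))*(-3) = (38*(-5))*(-3) = -190*(-3) = 570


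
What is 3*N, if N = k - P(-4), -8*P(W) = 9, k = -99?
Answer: -2349/8 ≈ -293.63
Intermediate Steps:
P(W) = -9/8 (P(W) = -⅛*9 = -9/8)
N = -783/8 (N = -99 - 1*(-9/8) = -99 + 9/8 = -783/8 ≈ -97.875)
3*N = 3*(-783/8) = -2349/8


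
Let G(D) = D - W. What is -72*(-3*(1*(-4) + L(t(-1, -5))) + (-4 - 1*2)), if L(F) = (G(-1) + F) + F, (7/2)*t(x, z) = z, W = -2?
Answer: -5832/7 ≈ -833.14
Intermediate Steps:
G(D) = 2 + D (G(D) = D - 1*(-2) = D + 2 = 2 + D)
t(x, z) = 2*z/7
L(F) = 1 + 2*F (L(F) = ((2 - 1) + F) + F = (1 + F) + F = 1 + 2*F)
-72*(-3*(1*(-4) + L(t(-1, -5))) + (-4 - 1*2)) = -72*(-3*(1*(-4) + (1 + 2*((2/7)*(-5)))) + (-4 - 1*2)) = -72*(-3*(-4 + (1 + 2*(-10/7))) + (-4 - 2)) = -72*(-3*(-4 + (1 - 20/7)) - 6) = -72*(-3*(-4 - 13/7) - 6) = -72*(-3*(-41/7) - 6) = -72*(123/7 - 6) = -72*81/7 = -5832/7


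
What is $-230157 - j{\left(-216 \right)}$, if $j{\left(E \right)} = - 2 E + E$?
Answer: $-230373$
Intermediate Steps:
$j{\left(E \right)} = - E$
$-230157 - j{\left(-216 \right)} = -230157 - \left(-1\right) \left(-216\right) = -230157 - 216 = -230373$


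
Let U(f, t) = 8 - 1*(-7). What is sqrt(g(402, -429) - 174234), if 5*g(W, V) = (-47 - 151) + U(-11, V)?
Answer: 3*I*sqrt(484085)/5 ≈ 417.46*I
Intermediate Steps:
U(f, t) = 15 (U(f, t) = 8 + 7 = 15)
g(W, V) = -183/5 (g(W, V) = ((-47 - 151) + 15)/5 = (-198 + 15)/5 = (1/5)*(-183) = -183/5)
sqrt(g(402, -429) - 174234) = sqrt(-183/5 - 174234) = sqrt(-871353/5) = 3*I*sqrt(484085)/5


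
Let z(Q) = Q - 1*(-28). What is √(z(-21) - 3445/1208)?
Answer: √1513322/604 ≈ 2.0367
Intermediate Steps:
z(Q) = 28 + Q (z(Q) = Q + 28 = 28 + Q)
√(z(-21) - 3445/1208) = √((28 - 21) - 3445/1208) = √(7 - 3445*1/1208) = √(7 - 3445/1208) = √(5011/1208) = √1513322/604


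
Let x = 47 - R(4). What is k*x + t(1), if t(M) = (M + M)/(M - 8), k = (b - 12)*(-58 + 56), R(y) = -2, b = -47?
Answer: 40472/7 ≈ 5781.7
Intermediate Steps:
k = 118 (k = (-47 - 12)*(-58 + 56) = -59*(-2) = 118)
t(M) = 2*M/(-8 + M) (t(M) = (2*M)/(-8 + M) = 2*M/(-8 + M))
x = 49 (x = 47 - 1*(-2) = 47 + 2 = 49)
k*x + t(1) = 118*49 + 2*1/(-8 + 1) = 5782 + 2*1/(-7) = 5782 + 2*1*(-⅐) = 5782 - 2/7 = 40472/7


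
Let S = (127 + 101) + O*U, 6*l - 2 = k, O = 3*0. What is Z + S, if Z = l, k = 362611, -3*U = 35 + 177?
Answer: 121327/2 ≈ 60664.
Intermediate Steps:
U = -212/3 (U = -(35 + 177)/3 = -⅓*212 = -212/3 ≈ -70.667)
O = 0
l = 120871/2 (l = ⅓ + (⅙)*362611 = ⅓ + 362611/6 = 120871/2 ≈ 60436.)
Z = 120871/2 ≈ 60436.
S = 228 (S = (127 + 101) + 0*(-212/3) = 228 + 0 = 228)
Z + S = 120871/2 + 228 = 121327/2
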